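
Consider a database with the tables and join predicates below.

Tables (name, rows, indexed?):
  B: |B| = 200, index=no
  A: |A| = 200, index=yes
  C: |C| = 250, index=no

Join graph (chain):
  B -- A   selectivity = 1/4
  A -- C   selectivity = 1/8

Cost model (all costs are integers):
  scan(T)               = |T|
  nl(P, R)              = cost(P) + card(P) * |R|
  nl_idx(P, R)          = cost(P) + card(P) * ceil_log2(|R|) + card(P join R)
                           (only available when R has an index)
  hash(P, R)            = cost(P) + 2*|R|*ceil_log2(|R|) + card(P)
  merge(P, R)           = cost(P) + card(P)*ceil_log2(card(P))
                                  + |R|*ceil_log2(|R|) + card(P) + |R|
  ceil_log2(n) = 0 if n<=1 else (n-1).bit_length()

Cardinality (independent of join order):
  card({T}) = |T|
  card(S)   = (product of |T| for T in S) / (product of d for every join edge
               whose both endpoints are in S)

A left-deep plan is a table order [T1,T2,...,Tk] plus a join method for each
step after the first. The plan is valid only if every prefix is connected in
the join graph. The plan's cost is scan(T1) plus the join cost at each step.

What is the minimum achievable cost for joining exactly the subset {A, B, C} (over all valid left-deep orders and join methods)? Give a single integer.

13150

Selinger DP over subsets of {A,B,C}:
  {B}: scan cost=200, card=200
  {A}: scan cost=200, card=200
  {C}: scan cost=250, card=250
  {AB}: card=10000; try (B,hash)→3600, (A,hash)→3600, (B,merge)→3800, (A,merge)→3800, (A,nl_idx)→11800, (B,nl)→40200 …(+1); best=3600 via (B,hash)
  {AC}: card=6250; try (A,hash)→3700, (C,merge)→4250, (A,merge)→4300, (C,hash)→4400, (A,nl_idx)→8500, (C,nl)→50200 …(+1); best=3700 via (A,hash)
  {ABC}: card=312500; try (B,hash)→13150, (C,hash)→17600, (B,merge)→93000, (C,merge)→155850, (B,nl)→1253700, (C,nl)→2503600; best=13150 via (B,hash)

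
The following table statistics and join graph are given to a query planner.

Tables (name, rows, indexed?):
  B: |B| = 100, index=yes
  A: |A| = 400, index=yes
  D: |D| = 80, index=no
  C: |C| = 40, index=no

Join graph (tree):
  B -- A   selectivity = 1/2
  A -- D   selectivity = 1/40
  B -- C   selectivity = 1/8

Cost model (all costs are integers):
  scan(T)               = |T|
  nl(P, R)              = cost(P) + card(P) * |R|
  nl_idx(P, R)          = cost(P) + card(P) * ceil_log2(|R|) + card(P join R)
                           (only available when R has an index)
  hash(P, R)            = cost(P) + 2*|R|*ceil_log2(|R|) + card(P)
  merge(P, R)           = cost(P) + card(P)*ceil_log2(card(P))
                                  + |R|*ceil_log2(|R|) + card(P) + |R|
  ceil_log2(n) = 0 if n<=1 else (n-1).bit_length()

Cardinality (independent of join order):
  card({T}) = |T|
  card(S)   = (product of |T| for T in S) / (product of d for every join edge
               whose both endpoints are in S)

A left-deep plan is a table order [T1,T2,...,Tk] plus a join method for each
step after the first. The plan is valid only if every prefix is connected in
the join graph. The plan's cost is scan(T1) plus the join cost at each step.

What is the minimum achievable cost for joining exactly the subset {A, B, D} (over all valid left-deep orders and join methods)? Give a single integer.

3800

Selinger DP over subsets of {A,B,D}:
  {B}: scan cost=100, card=100
  {A}: scan cost=400, card=400
  {D}: scan cost=80, card=80
  {AB}: card=20000; try (B,hash)→2200, (A,merge)→4900, (B,merge)→5200, (A,hash)→7400, (A,nl_idx)→21000, (B,nl_idx)→23200 …(+2); best=2200 via (B,hash)
  {AD}: card=800; try (A,nl_idx)→1600, (D,hash)→1920, (A,merge)→4720, (D,merge)→5040, (A,hash)→7360, (A,nl)→32080 …(+1); best=1600 via (A,nl_idx)
  {ABD}: card=40000; try (B,hash)→3800, (B,merge)→11200, (D,hash)→23320, (B,nl_idx)→47200, (B,nl)→81600, (D,merge)→322840 …(+1); best=3800 via (B,hash)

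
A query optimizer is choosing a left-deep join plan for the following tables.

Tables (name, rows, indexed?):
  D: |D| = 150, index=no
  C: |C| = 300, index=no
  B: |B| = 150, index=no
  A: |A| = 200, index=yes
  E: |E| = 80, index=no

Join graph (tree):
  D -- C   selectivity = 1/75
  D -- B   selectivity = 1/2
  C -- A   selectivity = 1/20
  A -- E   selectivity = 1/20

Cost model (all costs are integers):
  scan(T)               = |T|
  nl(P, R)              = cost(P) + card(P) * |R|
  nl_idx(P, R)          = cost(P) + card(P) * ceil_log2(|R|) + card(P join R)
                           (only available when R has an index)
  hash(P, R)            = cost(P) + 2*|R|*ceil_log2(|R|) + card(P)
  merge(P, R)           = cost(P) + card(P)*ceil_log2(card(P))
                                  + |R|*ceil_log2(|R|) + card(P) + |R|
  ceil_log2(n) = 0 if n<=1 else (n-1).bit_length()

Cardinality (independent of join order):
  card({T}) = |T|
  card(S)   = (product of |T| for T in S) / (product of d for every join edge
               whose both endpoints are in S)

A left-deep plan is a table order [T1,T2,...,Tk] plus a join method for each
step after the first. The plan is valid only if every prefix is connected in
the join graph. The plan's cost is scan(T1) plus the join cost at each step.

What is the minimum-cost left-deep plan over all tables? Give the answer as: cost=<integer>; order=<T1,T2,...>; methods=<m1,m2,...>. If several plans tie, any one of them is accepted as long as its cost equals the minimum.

cost=40320; order=C,D,A,E,B; methods=hash,hash,hash,hash

Selinger DP (subsets sized 1..n):
  {D}: scan cost=150, card=150
  {C}: scan cost=300, card=300
  {B}: scan cost=150, card=150
  {A}: scan cost=200, card=200
  {E}: scan cost=80, card=80
  {CD}: card=600; try (D,hash)→3000, (C,merge)→4500, (D,merge)→4650, (C,hash)→5700, (C,nl)→45150, (D,nl)→45300; best=3000 via (D,hash)
  {BD}: card=11250; try (D,hash)→2700, (B,hash)→2700, (D,merge)→2850, (B,merge)→2850, (D,nl)→22650, (B,nl)→22650; best=2700 via (D,hash)
  {AC}: card=3000; try (A,hash)→3800, (C,merge)→5000, (A,merge)→5100, (A,nl_idx)→5700, (C,hash)→5800, (C,nl)→60200 …(+1); best=3800 via (A,hash)
  {AE}: card=800; try (E,hash)→1520, (A,nl_idx)→1520, (A,merge)→2520, (E,merge)→2640, (A,hash)→3360, (A,nl)→16080 …(+1); best=1520 via (E,hash)
  {BCD}: card=45000; try (B,hash)→6000, (B,merge)→10950, (C,hash)→19350, (B,nl)→93000, (C,merge)→174450, (C,nl)→3377700; best=6000 via (B,hash)
  {ACD}: card=6000; try (A,hash)→6800, (D,hash)→9200, (A,merge)→11400, (A,nl_idx)→13800, (D,merge)→44150, (A,nl)→123000 …(+1); best=6800 via (A,hash)
  {ACE}: card=12000; try (C,hash)→7720, (E,hash)→7920, (C,merge)→13320, (E,merge)→43440, (C,nl)→241520, (E,nl)→243800; best=7720 via (C,hash)
  {ABCD}: card=450000; try (B,hash)→15200, (A,hash)→54200, (B,merge)→92150, (A,merge)→772800, (A,nl_idx)→816000, (B,nl)→906800 …(+1); best=15200 via (B,hash)
  {ACDE}: card=24000; try (E,hash)→13920, (D,hash)→22120, (E,merge)→91440, (D,merge)→189070, (E,nl)→486800, (D,nl)→1807720; best=13920 via (E,hash)
  {ABCDE}: card=1800000; try (B,hash)→40320, (B,merge)→399270, (E,hash)→466320, (B,nl)→3613920, (E,merge)→9015840, (E,nl)→36015200; best=40320 via (B,hash)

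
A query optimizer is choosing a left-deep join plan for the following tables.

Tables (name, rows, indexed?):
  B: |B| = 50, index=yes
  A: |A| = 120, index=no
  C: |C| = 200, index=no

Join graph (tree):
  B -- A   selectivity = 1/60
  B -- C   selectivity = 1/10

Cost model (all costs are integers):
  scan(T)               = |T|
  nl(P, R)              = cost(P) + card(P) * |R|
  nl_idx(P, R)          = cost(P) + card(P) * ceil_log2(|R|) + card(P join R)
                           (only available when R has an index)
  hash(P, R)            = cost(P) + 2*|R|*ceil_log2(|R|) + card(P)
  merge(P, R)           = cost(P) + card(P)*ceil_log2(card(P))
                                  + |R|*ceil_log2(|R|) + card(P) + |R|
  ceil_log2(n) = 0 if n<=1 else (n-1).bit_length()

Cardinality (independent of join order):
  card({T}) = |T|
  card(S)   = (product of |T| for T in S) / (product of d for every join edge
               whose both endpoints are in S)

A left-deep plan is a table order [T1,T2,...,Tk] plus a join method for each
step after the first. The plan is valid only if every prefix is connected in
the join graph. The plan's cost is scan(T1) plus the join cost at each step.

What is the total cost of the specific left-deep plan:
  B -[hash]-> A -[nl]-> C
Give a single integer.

21780

step 1: scan B: cost=50, card=50
step 2: join A via hash
    card(P join A) = 50*120/(60) = 100
    cost = 50 + 2*120*7 + 50 = 1780
step 3: join C via nl
    card(P join C) = 100*200/(10) = 2000
    cost = 1780 + 100*200 = 21780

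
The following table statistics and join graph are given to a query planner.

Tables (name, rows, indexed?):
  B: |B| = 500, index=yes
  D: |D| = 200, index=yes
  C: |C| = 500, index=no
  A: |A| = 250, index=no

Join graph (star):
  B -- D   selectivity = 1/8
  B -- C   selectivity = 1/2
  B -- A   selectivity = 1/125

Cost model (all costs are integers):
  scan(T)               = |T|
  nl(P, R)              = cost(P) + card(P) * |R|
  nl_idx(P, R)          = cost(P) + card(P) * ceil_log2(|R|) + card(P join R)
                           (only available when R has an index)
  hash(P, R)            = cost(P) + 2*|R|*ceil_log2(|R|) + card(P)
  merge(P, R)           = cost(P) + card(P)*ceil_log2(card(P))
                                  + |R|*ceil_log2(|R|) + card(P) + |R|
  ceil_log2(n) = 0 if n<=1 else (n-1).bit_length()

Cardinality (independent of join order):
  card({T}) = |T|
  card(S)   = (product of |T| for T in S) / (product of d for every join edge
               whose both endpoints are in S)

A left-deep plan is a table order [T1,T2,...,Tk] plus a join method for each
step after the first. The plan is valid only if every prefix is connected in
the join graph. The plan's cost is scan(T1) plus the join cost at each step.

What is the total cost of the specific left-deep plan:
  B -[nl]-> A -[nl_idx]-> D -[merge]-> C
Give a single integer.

563500

step 1: scan B: cost=500, card=500
step 2: join A via nl
    card(P join A) = 500*250/(125) = 1000
    cost = 500 + 500*250 = 125500
step 3: join D via nl_idx
    card(P join D) = 1000*200/(8) = 25000
    cost = 125500 + 1000*8 + 25000 = 158500
step 4: join C via merge
    card(P join C) = 25000*500/(2) = 6250000
    cost = 158500 + 25000*15 + 500*9 + 25000 + 500 = 563500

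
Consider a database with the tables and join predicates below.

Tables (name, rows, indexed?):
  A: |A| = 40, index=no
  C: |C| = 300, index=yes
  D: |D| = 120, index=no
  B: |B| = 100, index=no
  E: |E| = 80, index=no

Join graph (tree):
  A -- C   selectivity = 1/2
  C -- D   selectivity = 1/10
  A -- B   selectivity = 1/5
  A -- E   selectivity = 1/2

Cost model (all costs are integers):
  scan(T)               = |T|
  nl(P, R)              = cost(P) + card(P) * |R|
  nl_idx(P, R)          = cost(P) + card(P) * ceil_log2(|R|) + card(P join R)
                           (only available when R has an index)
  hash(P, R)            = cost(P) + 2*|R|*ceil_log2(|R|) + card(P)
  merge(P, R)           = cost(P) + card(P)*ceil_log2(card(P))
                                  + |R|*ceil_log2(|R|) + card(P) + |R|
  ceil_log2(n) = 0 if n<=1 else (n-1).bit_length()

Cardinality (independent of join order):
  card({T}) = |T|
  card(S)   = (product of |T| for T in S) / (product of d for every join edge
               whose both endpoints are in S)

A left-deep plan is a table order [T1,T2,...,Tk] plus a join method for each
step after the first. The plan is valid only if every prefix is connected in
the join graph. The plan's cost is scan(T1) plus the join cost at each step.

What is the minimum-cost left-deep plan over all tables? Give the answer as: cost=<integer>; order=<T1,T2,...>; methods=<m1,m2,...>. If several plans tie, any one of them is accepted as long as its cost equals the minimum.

Selinger DP (subsets sized 1..n):
  {A}: scan cost=40, card=40
  {C}: scan cost=300, card=300
  {D}: scan cost=120, card=120
  {B}: scan cost=100, card=100
  {E}: scan cost=80, card=80
  {AC}: card=6000; try (A,hash)→1080, (C,merge)→3320, (A,merge)→3580, (C,hash)→5480, (C,nl_idx)→6400, (C,nl)→12040 …(+1); best=1080 via (A,hash)
  {AB}: card=800; try (A,hash)→680, (B,merge)→1120, (A,merge)→1180, (B,hash)→1480, (B,nl)→4040, (A,nl)→4100; best=680 via (A,hash)
  {AE}: card=1600; try (A,hash)→640, (E,merge)→960, (A,merge)→1000, (E,hash)→1200, (E,nl)→3240, (A,nl)→3280; best=640 via (A,hash)
  {CD}: card=3600; try (D,hash)→2280, (C,merge)→4080, (D,merge)→4260, (C,nl_idx)→4800, (C,hash)→5640, (C,nl)→36120 …(+1); best=2280 via (D,hash)
  {ACD}: card=72000; try (A,hash)→6360, (D,hash)→8760, (A,merge)→49360, (D,merge)→86040, (A,nl)→146280, (D,nl)→721080; best=6360 via (A,hash)
  {ABC}: card=120000; try (C,hash)→6880, (B,hash)→8480, (C,merge)→12480, (B,merge)→85880, (C,nl_idx)→127880, (C,nl)→240680 …(+1); best=6880 via (C,hash)
  {ACE}: card=240000; try (C,hash)→7640, (E,hash)→8200, (C,merge)→22840, (E,merge)→85720, (C,nl_idx)→255040, (C,nl)→480640 …(+1); best=7640 via (C,hash)
  {ABE}: card=32000; try (E,hash)→2600, (B,hash)→3640, (E,merge)→10120, (B,merge)→20640, (E,nl)→64680, (B,nl)→160640; best=2600 via (E,hash)
  {ABCD}: card=1440000; try (B,hash)→79760, (D,hash)→128560, (B,merge)→1303160, (D,merge)→2167840, (B,nl)→7206360, (D,nl)→14406880; best=79760 via (B,hash)
  {ACDE}: card=2880000; try (E,hash)→79480, (D,hash)→249320, (E,merge)→1303000, (D,merge)→4568600, (E,nl)→5766360, (D,nl)→28807640; best=79480 via (E,hash)
  {ABCE}: card=4800000; try (C,hash)→40000, (E,hash)→128000, (B,hash)→249040, (C,merge)→517600, (E,merge)→2167520, (B,merge)→4568440 …(+4); best=40000 via (C,hash)
  {ABCDE}: card=57600000; try (E,hash)→1520880, (B,hash)→2960880, (D,hash)→4841680, (E,merge)→31760400, (B,merge)→66320280, (D,merge)→115240960 …(+3); best=1520880 via (E,hash)

cost=1520880; order=C,D,A,B,E; methods=hash,hash,hash,hash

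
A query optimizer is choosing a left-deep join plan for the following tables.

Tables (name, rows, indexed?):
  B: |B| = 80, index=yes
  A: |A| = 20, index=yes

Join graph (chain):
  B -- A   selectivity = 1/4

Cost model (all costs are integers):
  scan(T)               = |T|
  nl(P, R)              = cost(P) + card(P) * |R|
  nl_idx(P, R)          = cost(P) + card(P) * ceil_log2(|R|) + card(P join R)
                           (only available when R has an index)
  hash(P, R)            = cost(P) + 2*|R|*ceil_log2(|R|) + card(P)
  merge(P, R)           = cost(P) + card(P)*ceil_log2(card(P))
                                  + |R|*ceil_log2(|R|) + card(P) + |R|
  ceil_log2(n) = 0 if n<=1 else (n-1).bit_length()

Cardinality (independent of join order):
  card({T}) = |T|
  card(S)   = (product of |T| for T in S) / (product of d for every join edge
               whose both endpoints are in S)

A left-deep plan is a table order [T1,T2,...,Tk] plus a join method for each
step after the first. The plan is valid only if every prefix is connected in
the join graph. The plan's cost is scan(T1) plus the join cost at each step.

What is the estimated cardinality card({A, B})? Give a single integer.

400

Tables in S: A(20), B(80)
Edges inside S: B-A(d=4)
numerator = 20 * 80 = 1600
denominator = 4 = 4
card(S) = 1600 / 4 = 400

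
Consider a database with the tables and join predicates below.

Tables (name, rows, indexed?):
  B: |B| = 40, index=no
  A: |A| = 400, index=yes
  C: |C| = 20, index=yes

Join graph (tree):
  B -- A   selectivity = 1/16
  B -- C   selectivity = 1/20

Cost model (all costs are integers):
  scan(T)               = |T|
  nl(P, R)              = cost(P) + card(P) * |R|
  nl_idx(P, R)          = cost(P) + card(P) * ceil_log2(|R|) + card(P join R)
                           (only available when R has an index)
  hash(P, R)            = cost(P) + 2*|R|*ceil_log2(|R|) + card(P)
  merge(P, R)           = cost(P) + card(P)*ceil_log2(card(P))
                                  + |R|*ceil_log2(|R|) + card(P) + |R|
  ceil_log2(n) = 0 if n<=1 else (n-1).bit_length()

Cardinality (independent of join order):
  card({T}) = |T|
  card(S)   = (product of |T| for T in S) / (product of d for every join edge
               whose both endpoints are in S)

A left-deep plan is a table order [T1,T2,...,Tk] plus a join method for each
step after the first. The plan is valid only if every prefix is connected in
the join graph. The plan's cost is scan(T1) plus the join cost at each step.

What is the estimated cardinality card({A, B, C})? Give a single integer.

1000

Tables in S: A(400), B(40), C(20)
Edges inside S: B-A(d=16), B-C(d=20)
numerator = 400 * 40 * 20 = 320000
denominator = 16 * 20 = 320
card(S) = 320000 / 320 = 1000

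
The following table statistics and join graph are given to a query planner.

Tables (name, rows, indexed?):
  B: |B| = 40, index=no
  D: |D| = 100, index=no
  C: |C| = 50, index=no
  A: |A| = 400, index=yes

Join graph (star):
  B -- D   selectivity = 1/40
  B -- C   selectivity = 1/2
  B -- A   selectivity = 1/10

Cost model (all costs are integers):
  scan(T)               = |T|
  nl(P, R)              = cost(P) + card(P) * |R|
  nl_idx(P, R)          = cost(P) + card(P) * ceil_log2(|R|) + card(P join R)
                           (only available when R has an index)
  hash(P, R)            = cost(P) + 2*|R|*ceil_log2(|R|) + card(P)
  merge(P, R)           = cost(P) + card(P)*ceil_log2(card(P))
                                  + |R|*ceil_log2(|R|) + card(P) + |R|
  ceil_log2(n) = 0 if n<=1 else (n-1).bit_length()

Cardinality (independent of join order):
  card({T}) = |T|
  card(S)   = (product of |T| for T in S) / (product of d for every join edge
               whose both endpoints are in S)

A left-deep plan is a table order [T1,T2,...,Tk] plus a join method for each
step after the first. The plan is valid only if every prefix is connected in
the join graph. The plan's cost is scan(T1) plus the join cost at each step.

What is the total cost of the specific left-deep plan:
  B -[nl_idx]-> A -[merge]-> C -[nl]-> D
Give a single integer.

step 1: scan B: cost=40, card=40
step 2: join A via nl_idx
    card(P join A) = 40*400/(10) = 1600
    cost = 40 + 40*9 + 1600 = 2000
step 3: join C via merge
    card(P join C) = 1600*50/(2) = 40000
    cost = 2000 + 1600*11 + 50*6 + 1600 + 50 = 21550
step 4: join D via nl
    card(P join D) = 40000*100/(40) = 100000
    cost = 21550 + 40000*100 = 4021550

4021550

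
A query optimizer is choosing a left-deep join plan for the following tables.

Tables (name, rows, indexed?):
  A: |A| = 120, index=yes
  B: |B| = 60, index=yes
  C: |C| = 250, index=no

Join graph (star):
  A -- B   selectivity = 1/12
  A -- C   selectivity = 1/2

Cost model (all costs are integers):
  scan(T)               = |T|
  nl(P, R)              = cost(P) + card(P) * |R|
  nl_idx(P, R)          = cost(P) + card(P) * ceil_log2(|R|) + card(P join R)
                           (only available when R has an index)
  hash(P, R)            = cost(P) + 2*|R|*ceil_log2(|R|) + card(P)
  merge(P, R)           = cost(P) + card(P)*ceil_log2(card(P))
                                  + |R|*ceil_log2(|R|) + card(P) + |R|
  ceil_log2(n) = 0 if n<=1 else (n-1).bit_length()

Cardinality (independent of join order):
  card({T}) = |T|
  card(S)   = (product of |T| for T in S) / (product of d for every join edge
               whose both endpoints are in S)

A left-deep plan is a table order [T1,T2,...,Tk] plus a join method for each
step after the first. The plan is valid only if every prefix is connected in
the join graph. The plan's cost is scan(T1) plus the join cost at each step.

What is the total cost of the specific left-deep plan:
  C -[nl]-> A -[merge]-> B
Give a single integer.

step 1: scan C: cost=250, card=250
step 2: join A via nl
    card(P join A) = 250*120/(2) = 15000
    cost = 250 + 250*120 = 30250
step 3: join B via merge
    card(P join B) = 15000*60/(12) = 75000
    cost = 30250 + 15000*14 + 60*6 + 15000 + 60 = 255670

255670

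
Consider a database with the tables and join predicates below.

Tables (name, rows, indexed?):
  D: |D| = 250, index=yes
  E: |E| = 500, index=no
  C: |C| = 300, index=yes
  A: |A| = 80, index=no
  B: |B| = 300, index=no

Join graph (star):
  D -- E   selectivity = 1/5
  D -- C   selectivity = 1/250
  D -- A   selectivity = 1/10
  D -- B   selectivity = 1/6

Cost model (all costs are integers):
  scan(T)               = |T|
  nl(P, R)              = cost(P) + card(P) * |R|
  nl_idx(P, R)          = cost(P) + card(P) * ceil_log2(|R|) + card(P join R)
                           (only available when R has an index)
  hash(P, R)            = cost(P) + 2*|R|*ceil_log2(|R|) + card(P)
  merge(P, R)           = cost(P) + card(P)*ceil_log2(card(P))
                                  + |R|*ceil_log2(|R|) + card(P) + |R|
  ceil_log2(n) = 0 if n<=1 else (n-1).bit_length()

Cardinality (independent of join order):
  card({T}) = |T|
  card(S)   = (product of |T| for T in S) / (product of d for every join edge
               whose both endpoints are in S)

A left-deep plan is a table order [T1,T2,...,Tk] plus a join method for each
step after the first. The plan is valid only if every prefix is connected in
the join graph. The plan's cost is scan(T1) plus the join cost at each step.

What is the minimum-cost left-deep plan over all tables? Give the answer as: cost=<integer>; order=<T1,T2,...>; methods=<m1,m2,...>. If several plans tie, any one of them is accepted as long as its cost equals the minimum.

Selinger DP (subsets sized 1..n):
  {D}: scan cost=250, card=250
  {E}: scan cost=500, card=500
  {C}: scan cost=300, card=300
  {A}: scan cost=80, card=80
  {B}: scan cost=300, card=300
  {DE}: card=25000; try (D,hash)→5000, (E,merge)→7500, (D,merge)→7750, (E,hash)→9500, (D,nl_idx)→29500, (E,nl)→125250 …(+1); best=5000 via (D,hash)
  {CD}: card=300; try (C,nl_idx)→2800, (D,nl_idx)→3000, (D,hash)→4600, (C,merge)→5500, (D,merge)→5550, (C,hash)→5900 …(+2); best=2800 via (C,nl_idx)
  {AD}: card=2000; try (A,hash)→1620, (D,nl_idx)→2720, (D,merge)→2970, (A,merge)→3140, (D,hash)→4160, (D,nl)→20080 …(+1); best=1620 via (A,hash)
  {BD}: card=12500; try (D,hash)→4600, (B,merge)→5500, (D,merge)→5550, (B,hash)→5900, (D,nl_idx)→15200, (B,nl)→75250 …(+1); best=4600 via (D,hash)
  {CDE}: card=30000; try (E,merge)→10800, (E,hash)→12100, (C,hash)→35400, (E,nl)→152800, (C,nl_idx)→260000, (C,merge)→408000 …(+1); best=10800 via (E,merge)
  {ADE}: card=200000; try (E,hash)→12620, (E,merge)→30620, (A,hash)→31120, (A,merge)→405640, (E,nl)→1001620, (A,nl)→2005000; best=12620 via (E,hash)
  {BDE}: card=1250000; try (E,hash)→26100, (B,hash)→35400, (E,merge)→197100, (B,merge)→408000, (E,nl)→6254600, (B,nl)→7505000; best=26100 via (E,hash)
  {ACD}: card=2400; try (A,hash)→4220, (A,merge)→6440, (C,hash)→9020, (C,nl_idx)→22020, (A,nl)→26800, (C,merge)→28620 …(+1); best=4220 via (A,hash)
  {BCD}: card=15000; try (B,hash)→8500, (B,merge)→8800, (C,hash)→22500, (B,nl)→92800, (C,nl_idx)→132100, (C,merge)→195100 …(+1); best=8500 via (B,hash)
  {ABD}: card=100000; try (B,hash)→9020, (A,hash)→18220, (B,merge)→28620, (A,merge)→192740, (B,nl)→601620, (A,nl)→1004600; best=9020 via (B,hash)
  {ACDE}: card=240000; try (E,hash)→15620, (E,merge)→40420, (A,hash)→41920, (C,hash)→218020, (A,merge)→491440, (E,nl)→1204220 …(+4); best=15620 via (E,hash)
  {BCDE}: card=1500000; try (E,hash)→32500, (B,hash)→46200, (E,merge)→238500, (B,merge)→493800, (C,hash)→1281500, (E,nl)→7508500 …(+4); best=32500 via (E,hash)
  {ABDE}: card=10000000; try (E,hash)→118020, (B,hash)→218020, (A,hash)→1277220, (E,merge)→1814020, (B,merge)→3815620, (A,merge)→27526740 …(+3); best=118020 via (E,hash)
  {ABCD}: card=120000; try (B,hash)→12020, (A,hash)→24620, (B,merge)→38420, (C,hash)→114420, (A,merge)→234140, (B,nl)→724220 …(+4); best=12020 via (B,hash)
  {ABCDE}: card=12000000; try (E,hash)→141020, (B,hash)→261020, (A,hash)→1533620, (E,merge)→2177020, (B,merge)→4578620, (C,hash)→10123420 …(+7); best=141020 via (E,hash)

cost=141020; order=D,C,A,B,E; methods=nl_idx,hash,hash,hash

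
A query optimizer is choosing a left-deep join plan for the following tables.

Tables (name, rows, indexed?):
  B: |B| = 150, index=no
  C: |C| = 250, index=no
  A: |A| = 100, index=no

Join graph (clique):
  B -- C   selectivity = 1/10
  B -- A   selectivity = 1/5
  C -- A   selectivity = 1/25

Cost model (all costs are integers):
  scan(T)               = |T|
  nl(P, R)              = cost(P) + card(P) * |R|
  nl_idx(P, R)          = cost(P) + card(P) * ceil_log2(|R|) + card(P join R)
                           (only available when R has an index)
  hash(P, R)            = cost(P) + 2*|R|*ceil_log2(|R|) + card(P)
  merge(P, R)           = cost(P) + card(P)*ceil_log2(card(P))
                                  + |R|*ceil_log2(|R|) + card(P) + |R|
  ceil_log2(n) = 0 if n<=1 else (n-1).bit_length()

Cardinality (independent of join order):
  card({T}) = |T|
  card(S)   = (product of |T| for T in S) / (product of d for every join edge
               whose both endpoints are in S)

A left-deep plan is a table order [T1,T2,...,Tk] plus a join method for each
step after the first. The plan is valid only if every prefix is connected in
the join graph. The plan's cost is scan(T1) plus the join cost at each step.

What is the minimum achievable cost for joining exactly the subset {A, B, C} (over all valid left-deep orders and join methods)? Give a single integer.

Selinger DP over subsets of {A,B,C}:
  {B}: scan cost=150, card=150
  {C}: scan cost=250, card=250
  {A}: scan cost=100, card=100
  {BC}: card=3750; try (B,hash)→2900, (C,merge)→3750, (B,merge)→3850, (C,hash)→4300, (C,nl)→37650, (B,nl)→37750; best=2900 via (B,hash)
  {AB}: card=3000; try (A,hash)→1700, (B,merge)→2250, (A,merge)→2300, (B,hash)→2600, (B,nl)→15100, (A,nl)→15150; best=1700 via (A,hash)
  {AC}: card=1000; try (A,hash)→1900, (C,merge)→3150, (A,merge)→3300, (C,hash)→4200, (C,nl)→25100, (A,nl)→25250; best=1900 via (A,hash)
  {ABC}: card=3000; try (B,hash)→5300, (A,hash)→8050, (C,hash)→8700, (B,merge)→14250, (C,merge)→42950, (A,merge)→52450 …(+3); best=5300 via (B,hash)

5300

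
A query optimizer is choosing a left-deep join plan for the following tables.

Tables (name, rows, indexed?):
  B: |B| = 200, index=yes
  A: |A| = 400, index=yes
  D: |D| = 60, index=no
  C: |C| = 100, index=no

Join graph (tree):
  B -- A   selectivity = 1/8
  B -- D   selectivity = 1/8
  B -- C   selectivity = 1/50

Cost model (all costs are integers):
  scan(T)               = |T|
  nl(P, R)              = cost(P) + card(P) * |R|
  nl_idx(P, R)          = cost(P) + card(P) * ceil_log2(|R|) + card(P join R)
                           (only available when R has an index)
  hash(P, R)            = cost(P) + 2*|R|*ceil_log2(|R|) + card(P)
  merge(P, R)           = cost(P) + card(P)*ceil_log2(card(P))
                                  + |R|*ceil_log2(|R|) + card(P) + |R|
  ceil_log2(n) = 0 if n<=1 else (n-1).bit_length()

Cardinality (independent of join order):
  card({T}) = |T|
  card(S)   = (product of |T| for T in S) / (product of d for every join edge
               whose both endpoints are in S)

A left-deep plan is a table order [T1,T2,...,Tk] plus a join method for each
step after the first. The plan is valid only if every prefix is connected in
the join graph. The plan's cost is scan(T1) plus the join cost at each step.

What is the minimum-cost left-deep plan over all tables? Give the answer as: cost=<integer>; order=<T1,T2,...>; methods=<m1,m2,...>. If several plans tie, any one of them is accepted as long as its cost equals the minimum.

Selinger DP (subsets sized 1..n):
  {B}: scan cost=200, card=200
  {A}: scan cost=400, card=400
  {D}: scan cost=60, card=60
  {C}: scan cost=100, card=100
  {AB}: card=10000; try (B,hash)→4000, (A,merge)→6000, (B,merge)→6200, (A,hash)→7600, (A,nl_idx)→12000, (B,nl_idx)→13600 …(+2); best=4000 via (B,hash)
  {BD}: card=1500; try (D,hash)→1120, (B,nl_idx)→2040, (B,merge)→2280, (D,merge)→2420, (B,hash)→3320, (B,nl)→12060 …(+1); best=1120 via (D,hash)
  {BC}: card=400; try (B,nl_idx)→1300, (C,hash)→1800, (B,merge)→2700, (C,merge)→2800, (B,hash)→3400, (B,nl)→20100 …(+1); best=1300 via (B,nl_idx)
  {ABD}: card=75000; try (A,hash)→9820, (D,hash)→14720, (A,merge)→23120, (A,nl_idx)→89620, (D,merge)→154420, (A,nl)→601120 …(+1); best=9820 via (A,hash)
  {ABC}: card=20000; try (A,hash)→8900, (A,merge)→9300, (C,hash)→15400, (A,nl_idx)→24900, (C,merge)→154800, (A,nl)→161300 …(+1); best=8900 via (A,hash)
  {BCD}: card=3000; try (D,hash)→2420, (C,hash)→4020, (D,merge)→5720, (C,merge)→19920, (D,nl)→25300, (C,nl)→151120; best=2420 via (D,hash)
  {ABCD}: card=150000; try (A,hash)→12620, (D,hash)→29620, (A,merge)→45420, (C,hash)→86220, (A,nl_idx)→179420, (D,merge)→329320 …(+4); best=12620 via (A,hash)

cost=12620; order=C,B,D,A; methods=nl_idx,hash,hash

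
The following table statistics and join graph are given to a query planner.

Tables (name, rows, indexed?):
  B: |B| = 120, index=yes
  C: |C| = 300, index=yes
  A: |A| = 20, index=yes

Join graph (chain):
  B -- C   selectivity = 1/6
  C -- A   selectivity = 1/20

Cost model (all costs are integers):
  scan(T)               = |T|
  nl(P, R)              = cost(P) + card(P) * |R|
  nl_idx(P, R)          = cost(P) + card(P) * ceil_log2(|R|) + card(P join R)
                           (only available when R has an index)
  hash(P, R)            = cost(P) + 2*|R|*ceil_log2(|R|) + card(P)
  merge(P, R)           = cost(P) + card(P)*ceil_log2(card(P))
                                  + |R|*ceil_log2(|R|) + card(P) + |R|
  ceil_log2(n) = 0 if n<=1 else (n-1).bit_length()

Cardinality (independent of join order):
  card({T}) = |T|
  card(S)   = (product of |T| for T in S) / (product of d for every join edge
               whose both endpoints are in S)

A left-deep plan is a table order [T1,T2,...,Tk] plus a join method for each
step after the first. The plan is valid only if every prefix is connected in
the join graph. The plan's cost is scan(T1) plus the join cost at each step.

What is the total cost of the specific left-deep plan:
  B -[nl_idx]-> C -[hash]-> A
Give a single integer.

13400

step 1: scan B: cost=120, card=120
step 2: join C via nl_idx
    card(P join C) = 120*300/(6) = 6000
    cost = 120 + 120*9 + 6000 = 7200
step 3: join A via hash
    card(P join A) = 6000*20/(20) = 6000
    cost = 7200 + 2*20*5 + 6000 = 13400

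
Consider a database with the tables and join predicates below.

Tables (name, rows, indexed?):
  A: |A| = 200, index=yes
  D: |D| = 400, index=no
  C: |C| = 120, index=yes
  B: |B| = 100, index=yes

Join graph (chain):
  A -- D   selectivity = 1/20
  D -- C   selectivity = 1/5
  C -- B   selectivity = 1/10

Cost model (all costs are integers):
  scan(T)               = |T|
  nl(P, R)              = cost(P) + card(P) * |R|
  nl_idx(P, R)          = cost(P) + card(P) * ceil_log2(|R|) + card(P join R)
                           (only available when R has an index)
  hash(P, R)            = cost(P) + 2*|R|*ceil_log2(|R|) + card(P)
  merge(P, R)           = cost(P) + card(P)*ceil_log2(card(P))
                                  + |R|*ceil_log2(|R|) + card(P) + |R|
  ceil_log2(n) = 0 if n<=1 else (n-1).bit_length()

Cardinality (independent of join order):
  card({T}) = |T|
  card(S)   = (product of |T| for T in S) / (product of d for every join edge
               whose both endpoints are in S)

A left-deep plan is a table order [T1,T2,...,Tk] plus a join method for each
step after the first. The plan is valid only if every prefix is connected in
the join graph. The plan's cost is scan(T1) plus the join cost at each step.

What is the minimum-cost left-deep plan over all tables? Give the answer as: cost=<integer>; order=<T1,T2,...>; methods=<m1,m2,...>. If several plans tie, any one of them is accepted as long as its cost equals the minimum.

cost=107080; order=D,A,C,B; methods=hash,hash,hash

Selinger DP (subsets sized 1..n):
  {A}: scan cost=200, card=200
  {D}: scan cost=400, card=400
  {C}: scan cost=120, card=120
  {B}: scan cost=100, card=100
  {AD}: card=4000; try (A,hash)→4000, (D,merge)→6000, (A,merge)→6200, (D,hash)→7600, (A,nl_idx)→7600, (D,nl)→80200 …(+1); best=4000 via (A,hash)
  {CD}: card=9600; try (C,hash)→2480, (D,merge)→5080, (C,merge)→5360, (D,hash)→7440, (C,nl_idx)→12800, (D,nl)→48120 …(+1); best=2480 via (C,hash)
  {BC}: card=1200; try (B,hash)→1640, (C,merge)→1860, (C,hash)→1880, (B,merge)→1880, (C,nl_idx)→2000, (B,nl_idx)→2160 …(+2); best=1640 via (B,hash)
  {ACD}: card=96000; try (C,hash)→9680, (A,hash)→15280, (C,merge)→56960, (C,nl_idx)→128000, (A,merge)→148280, (A,nl_idx)→175280 …(+2); best=9680 via (C,hash)
  {BCD}: card=96000; try (D,hash)→10040, (B,hash)→13480, (D,merge)→20040, (B,merge)→147280, (B,nl_idx)→165680, (D,nl)→481640 …(+1); best=10040 via (D,hash)
  {ABCD}: card=960000; try (B,hash)→107080, (A,hash)→109240, (B,nl_idx)→1641680, (A,nl_idx)→1738040, (B,merge)→1738480, (A,merge)→1739840 …(+2); best=107080 via (B,hash)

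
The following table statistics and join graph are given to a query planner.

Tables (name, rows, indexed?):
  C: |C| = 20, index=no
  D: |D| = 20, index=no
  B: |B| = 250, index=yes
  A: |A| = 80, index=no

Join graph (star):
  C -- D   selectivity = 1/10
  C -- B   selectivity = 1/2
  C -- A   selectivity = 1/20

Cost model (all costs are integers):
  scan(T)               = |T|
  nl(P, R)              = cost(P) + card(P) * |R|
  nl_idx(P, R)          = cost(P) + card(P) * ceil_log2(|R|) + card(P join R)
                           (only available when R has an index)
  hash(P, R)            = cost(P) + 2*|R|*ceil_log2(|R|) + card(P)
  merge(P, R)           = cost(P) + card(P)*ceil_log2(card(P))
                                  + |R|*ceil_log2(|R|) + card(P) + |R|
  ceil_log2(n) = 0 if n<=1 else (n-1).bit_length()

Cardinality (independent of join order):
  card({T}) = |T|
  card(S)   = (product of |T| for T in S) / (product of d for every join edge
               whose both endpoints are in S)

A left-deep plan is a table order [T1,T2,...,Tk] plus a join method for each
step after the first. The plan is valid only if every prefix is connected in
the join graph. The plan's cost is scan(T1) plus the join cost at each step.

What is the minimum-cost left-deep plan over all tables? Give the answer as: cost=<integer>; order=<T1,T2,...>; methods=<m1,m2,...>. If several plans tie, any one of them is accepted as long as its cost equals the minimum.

Selinger DP (subsets sized 1..n):
  {C}: scan cost=20, card=20
  {D}: scan cost=20, card=20
  {B}: scan cost=250, card=250
  {A}: scan cost=80, card=80
  {CD}: card=40; try (D,hash)→240, (C,hash)→240, (D,merge)→260, (C,merge)→260, (D,nl)→420, (C,nl)→420; best=240 via (D,hash)
  {BC}: card=2500; try (C,hash)→700, (B,merge)→2390, (C,merge)→2620, (B,nl_idx)→2680, (B,hash)→4040, (B,nl)→5020 …(+1); best=700 via (C,hash)
  {AC}: card=80; try (C,hash)→360, (A,merge)→780, (C,merge)→840, (A,hash)→1160, (A,nl)→1620, (C,nl)→1680; best=360 via (C,hash)
  {BCD}: card=5000; try (B,merge)→2770, (D,hash)→3400, (B,hash)→4280, (B,nl_idx)→5560, (B,nl)→10240, (D,merge)→33320 …(+1); best=2770 via (B,merge)
  {ACD}: card=160; try (D,hash)→640, (D,merge)→1120, (A,merge)→1160, (A,hash)→1400, (D,nl)→1960, (A,nl)→3440; best=640 via (D,hash)
  {ABC}: card=10000; try (B,merge)→3250, (A,hash)→4320, (B,hash)→4440, (B,nl_idx)→11000, (B,nl)→20360, (A,merge)→33840 …(+1); best=3250 via (B,merge)
  {ABCD}: card=20000; try (B,merge)→4330, (B,hash)→4800, (A,hash)→8890, (D,hash)→13450, (B,nl_idx)→21920, (B,nl)→40640 …(+4); best=4330 via (B,merge)

cost=4330; order=A,C,D,B; methods=hash,hash,merge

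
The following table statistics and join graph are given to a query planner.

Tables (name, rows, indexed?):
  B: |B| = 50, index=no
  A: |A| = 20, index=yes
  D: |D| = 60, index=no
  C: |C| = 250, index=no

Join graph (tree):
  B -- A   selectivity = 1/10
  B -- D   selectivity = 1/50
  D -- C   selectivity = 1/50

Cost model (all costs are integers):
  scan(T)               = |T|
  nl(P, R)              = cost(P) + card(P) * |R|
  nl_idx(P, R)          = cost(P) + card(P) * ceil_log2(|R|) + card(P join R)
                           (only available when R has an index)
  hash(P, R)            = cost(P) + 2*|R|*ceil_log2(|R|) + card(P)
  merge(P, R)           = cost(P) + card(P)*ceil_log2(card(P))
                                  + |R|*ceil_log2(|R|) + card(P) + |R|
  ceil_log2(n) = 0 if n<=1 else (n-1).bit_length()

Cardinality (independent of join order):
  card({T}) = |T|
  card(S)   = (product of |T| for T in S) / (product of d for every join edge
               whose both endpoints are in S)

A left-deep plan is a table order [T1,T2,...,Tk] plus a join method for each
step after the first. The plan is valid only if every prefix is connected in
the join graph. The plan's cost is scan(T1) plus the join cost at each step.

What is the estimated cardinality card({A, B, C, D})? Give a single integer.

Tables in S: A(20), B(50), C(250), D(60)
Edges inside S: B-A(d=10), B-D(d=50), D-C(d=50)
numerator = 20 * 50 * 250 * 60 = 15000000
denominator = 10 * 50 * 50 = 25000
card(S) = 15000000 / 25000 = 600

600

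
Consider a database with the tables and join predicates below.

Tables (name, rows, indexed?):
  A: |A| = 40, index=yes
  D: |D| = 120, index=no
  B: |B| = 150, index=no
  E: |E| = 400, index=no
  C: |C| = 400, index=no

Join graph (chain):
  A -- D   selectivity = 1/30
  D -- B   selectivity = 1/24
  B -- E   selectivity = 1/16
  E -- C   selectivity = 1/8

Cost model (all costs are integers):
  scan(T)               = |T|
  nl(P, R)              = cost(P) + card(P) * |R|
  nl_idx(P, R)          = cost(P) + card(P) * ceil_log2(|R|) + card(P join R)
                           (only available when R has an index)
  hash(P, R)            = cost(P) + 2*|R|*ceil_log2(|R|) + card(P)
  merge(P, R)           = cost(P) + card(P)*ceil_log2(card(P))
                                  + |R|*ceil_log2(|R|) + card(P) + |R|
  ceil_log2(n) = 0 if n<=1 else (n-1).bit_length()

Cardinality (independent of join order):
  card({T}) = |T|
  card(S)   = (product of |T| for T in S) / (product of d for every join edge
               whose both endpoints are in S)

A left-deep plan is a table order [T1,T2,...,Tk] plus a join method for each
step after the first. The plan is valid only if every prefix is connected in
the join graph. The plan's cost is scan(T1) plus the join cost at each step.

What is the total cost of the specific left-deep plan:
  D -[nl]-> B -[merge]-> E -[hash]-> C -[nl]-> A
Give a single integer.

37556320

step 1: scan D: cost=120, card=120
step 2: join B via nl
    card(P join B) = 120*150/(24) = 750
    cost = 120 + 120*150 = 18120
step 3: join E via merge
    card(P join E) = 750*400/(16) = 18750
    cost = 18120 + 750*10 + 400*9 + 750 + 400 = 30370
step 4: join C via hash
    card(P join C) = 18750*400/(8) = 937500
    cost = 30370 + 2*400*9 + 18750 = 56320
step 5: join A via nl
    card(P join A) = 937500*40/(30) = 1250000
    cost = 56320 + 937500*40 = 37556320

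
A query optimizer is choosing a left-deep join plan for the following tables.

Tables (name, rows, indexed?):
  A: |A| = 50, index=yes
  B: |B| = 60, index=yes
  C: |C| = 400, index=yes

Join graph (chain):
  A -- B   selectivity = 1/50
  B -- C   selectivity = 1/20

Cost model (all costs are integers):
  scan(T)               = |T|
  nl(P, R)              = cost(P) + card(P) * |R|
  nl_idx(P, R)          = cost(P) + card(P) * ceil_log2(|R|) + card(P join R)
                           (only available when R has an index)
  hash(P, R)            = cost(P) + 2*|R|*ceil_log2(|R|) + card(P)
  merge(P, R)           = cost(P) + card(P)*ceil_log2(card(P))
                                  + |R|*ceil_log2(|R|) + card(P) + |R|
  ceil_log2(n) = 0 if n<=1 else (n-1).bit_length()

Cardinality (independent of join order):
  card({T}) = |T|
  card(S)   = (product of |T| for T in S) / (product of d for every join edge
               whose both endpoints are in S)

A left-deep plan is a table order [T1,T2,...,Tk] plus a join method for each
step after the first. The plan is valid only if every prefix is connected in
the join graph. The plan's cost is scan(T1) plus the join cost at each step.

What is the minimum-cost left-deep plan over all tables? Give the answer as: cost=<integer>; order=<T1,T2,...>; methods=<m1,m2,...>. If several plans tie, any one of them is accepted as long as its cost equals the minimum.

cost=2150; order=A,B,C; methods=nl_idx,nl_idx

Selinger DP (subsets sized 1..n):
  {A}: scan cost=50, card=50
  {B}: scan cost=60, card=60
  {C}: scan cost=400, card=400
  {AB}: card=60; try (B,nl_idx)→410, (A,nl_idx)→480, (A,hash)→720, (B,hash)→820, (B,merge)→820, (A,merge)→830 …(+2); best=410 via (B,nl_idx)
  {BC}: card=1200; try (B,hash)→1520, (C,nl_idx)→1800, (B,nl_idx)→4000, (C,merge)→4480, (B,merge)→4820, (C,hash)→7320 …(+2); best=1520 via (B,hash)
  {ABC}: card=1200; try (C,nl_idx)→2150, (A,hash)→3320, (C,merge)→4830, (C,hash)→7670, (A,nl_idx)→9920, (A,merge)→16270 …(+2); best=2150 via (C,nl_idx)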